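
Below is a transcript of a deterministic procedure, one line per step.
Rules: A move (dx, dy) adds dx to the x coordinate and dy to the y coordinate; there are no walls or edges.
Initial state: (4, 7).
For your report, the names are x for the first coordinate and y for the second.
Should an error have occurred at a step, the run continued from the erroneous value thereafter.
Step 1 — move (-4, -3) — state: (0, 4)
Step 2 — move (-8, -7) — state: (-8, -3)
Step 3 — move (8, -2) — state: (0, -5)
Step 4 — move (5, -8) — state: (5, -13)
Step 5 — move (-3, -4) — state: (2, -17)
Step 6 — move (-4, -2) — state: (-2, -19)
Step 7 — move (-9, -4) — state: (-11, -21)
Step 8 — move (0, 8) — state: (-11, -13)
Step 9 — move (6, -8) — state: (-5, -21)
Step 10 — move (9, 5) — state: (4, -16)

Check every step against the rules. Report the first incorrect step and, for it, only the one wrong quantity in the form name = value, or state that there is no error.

step 7, y = -23

Step 1: x = 4 + (-4) = 0, y = 7 + (-3) = 4 — consistent with the transcript.
Step 2: x = 0 + (-8) = -8, y = 4 + (-7) = -3 — confirmed correct.
Step 3: x = -8 + (8) = 0, y = -3 + (-2) = -5 — agrees with the transcript.
Step 4: x = 0 + (5) = 5, y = -5 + (-8) = -13 — agrees with the transcript.
Step 5: x = 5 + (-3) = 2, y = -13 + (-4) = -17 — matches.
Step 6: x = 2 + (-4) = -2, y = -17 + (-2) = -19 — confirmed correct.
Step 7: x = -2 + (-9) = -11, y = -19 + (-4) = -23 — the recorded entry deviates here.
The audit stops at step 7: the recorded entry is wrong and should be y = -23.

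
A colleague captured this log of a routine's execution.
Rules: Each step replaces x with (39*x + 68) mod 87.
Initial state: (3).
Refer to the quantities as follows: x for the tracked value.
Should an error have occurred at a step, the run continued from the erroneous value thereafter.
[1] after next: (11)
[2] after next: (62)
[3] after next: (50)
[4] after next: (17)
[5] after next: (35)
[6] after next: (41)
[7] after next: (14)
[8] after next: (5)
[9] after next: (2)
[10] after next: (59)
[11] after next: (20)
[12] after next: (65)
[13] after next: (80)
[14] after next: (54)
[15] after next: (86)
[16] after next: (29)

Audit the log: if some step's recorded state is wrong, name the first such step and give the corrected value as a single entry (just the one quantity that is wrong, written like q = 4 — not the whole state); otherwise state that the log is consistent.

step 14, x = 56

step 1: x = (39*3 + 68) mod 87 = 11 -> confirmed correct
step 2: x = (39*11 + 68) mod 87 = 62 -> verified
step 3: x = (39*62 + 68) mod 87 = 50 -> agrees with the log
step 4: x = (39*50 + 68) mod 87 = 17 -> same as recorded
step 5: x = (39*17 + 68) mod 87 = 35 -> checks out
step 6: x = (39*35 + 68) mod 87 = 41 -> agrees with the log
step 7: x = (39*41 + 68) mod 87 = 14 -> verified
step 8: x = (39*14 + 68) mod 87 = 5 -> confirmed correct
step 9: x = (39*5 + 68) mod 87 = 2 -> same as recorded
step 10: x = (39*2 + 68) mod 87 = 59 -> confirmed correct
step 11: x = (39*59 + 68) mod 87 = 20 -> matches
step 12: x = (39*20 + 68) mod 87 = 65 -> matches
step 13: x = (39*65 + 68) mod 87 = 80 -> consistent with the log
step 14: x = (39*80 + 68) mod 87 = 56 -> this is not what the log shows
So the first discrepancy is step 14, where the right value is x = 56.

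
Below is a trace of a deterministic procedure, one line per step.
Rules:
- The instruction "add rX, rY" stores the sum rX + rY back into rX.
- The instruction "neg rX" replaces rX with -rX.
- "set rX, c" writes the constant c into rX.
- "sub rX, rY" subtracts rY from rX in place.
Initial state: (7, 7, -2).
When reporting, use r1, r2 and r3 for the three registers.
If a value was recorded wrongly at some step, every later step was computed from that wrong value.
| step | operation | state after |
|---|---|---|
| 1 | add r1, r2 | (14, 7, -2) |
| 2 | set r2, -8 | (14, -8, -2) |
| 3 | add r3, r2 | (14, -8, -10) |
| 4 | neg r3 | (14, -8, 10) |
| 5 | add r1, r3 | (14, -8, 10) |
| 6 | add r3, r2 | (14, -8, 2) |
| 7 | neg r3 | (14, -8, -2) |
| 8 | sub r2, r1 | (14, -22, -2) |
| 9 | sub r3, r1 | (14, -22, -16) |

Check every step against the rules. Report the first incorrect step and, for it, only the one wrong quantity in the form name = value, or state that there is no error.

step 5, r1 = 24

Recomputing the run from the initial state:
step 1: r1 = 14, r2 = 7, r3 = -2
step 2: r1 = 14, r2 = -8, r3 = -2
step 3: r1 = 14, r2 = -8, r3 = -10
step 4: r1 = 14, r2 = -8, r3 = 10
step 5: r1 = 24, r2 = -8, r3 = 10
step 6: r1 = 24, r2 = -8, r3 = 2
step 7: r1 = 24, r2 = -8, r3 = -2
step 8: r1 = 24, r2 = -32, r3 = -2
step 9: r1 = 24, r2 = -32, r3 = -26
The first disagreement with the trace is at step 5, where the value should be r1 = 24.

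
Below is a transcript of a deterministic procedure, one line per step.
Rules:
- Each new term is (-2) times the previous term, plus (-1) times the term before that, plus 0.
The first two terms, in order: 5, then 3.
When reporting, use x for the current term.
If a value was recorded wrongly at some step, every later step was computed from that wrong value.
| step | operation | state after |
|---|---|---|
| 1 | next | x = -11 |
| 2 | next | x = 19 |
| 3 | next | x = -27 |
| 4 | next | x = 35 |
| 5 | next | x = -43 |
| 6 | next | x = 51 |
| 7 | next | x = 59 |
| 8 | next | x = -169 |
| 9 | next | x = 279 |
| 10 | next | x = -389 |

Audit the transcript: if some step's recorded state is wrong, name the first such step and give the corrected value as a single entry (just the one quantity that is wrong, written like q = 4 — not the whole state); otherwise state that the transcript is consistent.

Step 1: x = -2*(3) + (-1)*(5) + (0) = -11 — verified.
Step 2: x = -2*(-11) + (-1)*(3) + (0) = 19 — matches.
Step 3: x = -2*(19) + (-1)*(-11) + (0) = -27 — exactly as logged.
Step 4: x = -2*(-27) + (-1)*(19) + (0) = 35 — consistent with the transcript.
Step 5: x = -2*(35) + (-1)*(-27) + (0) = -43 — consistent with the transcript.
Step 6: x = -2*(-43) + (-1)*(35) + (0) = 51 — consistent with the transcript.
Step 7: x = -2*(51) + (-1)*(-43) + (0) = -59 — not what was recorded.
Conclusion: step 7 carries the first error; the entry should be x = -59.

step 7, x = -59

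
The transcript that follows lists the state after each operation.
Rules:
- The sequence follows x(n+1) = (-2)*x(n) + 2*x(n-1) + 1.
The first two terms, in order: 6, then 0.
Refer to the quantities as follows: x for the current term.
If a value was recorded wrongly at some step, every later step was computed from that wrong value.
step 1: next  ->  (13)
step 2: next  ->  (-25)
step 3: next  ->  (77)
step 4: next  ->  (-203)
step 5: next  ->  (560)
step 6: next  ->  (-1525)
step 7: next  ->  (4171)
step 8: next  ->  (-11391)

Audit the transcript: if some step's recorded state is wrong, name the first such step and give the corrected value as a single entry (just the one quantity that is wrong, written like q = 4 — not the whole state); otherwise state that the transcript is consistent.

Recomputing the run from the initial state:
step 1: x = 13
step 2: x = -25
step 3: x = 77
step 4: x = -203
step 5: x = 561
step 6: x = -1527
step 7: x = 4177
step 8: x = -11407
The first disagreement with the transcript is at step 5, where the value should be x = 561.

step 5, x = 561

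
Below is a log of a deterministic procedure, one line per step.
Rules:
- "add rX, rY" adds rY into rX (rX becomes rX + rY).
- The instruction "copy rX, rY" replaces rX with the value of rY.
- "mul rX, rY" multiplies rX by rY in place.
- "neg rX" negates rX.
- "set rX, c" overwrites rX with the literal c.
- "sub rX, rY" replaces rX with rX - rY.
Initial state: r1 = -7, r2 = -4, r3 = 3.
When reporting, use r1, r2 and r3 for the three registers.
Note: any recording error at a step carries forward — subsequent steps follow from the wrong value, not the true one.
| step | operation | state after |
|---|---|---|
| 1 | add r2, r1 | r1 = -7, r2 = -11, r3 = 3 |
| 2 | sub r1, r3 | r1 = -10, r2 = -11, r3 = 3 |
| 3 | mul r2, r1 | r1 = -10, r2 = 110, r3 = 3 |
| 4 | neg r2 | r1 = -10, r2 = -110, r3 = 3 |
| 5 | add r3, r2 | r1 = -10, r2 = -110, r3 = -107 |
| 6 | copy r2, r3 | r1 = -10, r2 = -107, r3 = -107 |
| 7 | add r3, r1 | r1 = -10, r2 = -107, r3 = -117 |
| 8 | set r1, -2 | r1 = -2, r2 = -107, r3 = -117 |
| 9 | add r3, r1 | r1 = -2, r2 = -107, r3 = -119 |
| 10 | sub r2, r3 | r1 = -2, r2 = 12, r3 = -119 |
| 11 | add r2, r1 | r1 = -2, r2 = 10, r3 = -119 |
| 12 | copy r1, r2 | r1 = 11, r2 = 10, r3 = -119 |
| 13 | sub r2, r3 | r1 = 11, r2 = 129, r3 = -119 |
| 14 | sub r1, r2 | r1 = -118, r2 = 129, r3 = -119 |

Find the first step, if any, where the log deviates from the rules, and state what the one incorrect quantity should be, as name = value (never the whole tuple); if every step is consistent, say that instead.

1. r2 = -4 + -7 = -11 (verified)
2. r1 = -7 - 3 = -10 (confirmed correct)
3. r2 = -11 * -10 = 110 (verified)
4. r2 = -(110) = -110 (confirmed correct)
5. r3 = 3 + -110 = -107 (no discrepancy)
6. r2 = -107 (in agreement)
7. r3 = -107 + -10 = -117 (no discrepancy)
8. r1 = -2 (no discrepancy)
9. r3 = -117 + -2 = -119 (same as recorded)
10. r2 = -107 - -119 = 12 (matches)
11. r2 = 12 + -2 = 10 (agrees with the log)
12. r1 = 10 (the log has a different value)
First incorrect step: 12; the correct value is r1 = 10.

step 12, r1 = 10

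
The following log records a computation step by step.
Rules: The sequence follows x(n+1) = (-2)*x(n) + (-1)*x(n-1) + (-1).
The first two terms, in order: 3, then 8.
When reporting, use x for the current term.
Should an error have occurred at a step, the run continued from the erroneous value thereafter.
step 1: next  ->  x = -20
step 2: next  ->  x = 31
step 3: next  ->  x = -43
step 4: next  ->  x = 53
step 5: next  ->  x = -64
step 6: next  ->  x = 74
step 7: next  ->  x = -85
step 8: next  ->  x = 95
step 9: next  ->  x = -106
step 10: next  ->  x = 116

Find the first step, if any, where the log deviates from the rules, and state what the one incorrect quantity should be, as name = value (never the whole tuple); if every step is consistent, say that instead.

1. x = -2*(8) + (-1)*(3) + (-1) = -20 (in agreement)
2. x = -2*(-20) + (-1)*(8) + (-1) = 31 (verified)
3. x = -2*(31) + (-1)*(-20) + (-1) = -43 (in agreement)
4. x = -2*(-43) + (-1)*(31) + (-1) = 54 (the recorded entry deviates here)
First incorrect step: 4; the correct value is x = 54.

step 4, x = 54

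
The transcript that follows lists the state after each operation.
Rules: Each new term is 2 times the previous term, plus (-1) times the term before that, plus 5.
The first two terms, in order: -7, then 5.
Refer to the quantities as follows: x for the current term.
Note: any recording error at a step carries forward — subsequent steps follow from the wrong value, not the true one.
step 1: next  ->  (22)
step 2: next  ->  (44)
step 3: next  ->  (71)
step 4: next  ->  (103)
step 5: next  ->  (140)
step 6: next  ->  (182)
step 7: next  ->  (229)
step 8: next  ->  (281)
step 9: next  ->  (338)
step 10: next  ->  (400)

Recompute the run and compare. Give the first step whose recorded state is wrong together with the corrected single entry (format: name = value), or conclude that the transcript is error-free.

no error

step 1: x = 2*(5) + (-1)*(-7) + (5) = 22 -> agrees with the transcript
step 2: x = 2*(22) + (-1)*(5) + (5) = 44 -> same as recorded
step 3: x = 2*(44) + (-1)*(22) + (5) = 71 -> matches
step 4: x = 2*(71) + (-1)*(44) + (5) = 103 -> no discrepancy
step 5: x = 2*(103) + (-1)*(71) + (5) = 140 -> matches
step 6: x = 2*(140) + (-1)*(103) + (5) = 182 -> agrees with the transcript
step 7: x = 2*(182) + (-1)*(140) + (5) = 229 -> verified
step 8: x = 2*(229) + (-1)*(182) + (5) = 281 -> no discrepancy
step 9: x = 2*(281) + (-1)*(229) + (5) = 338 -> confirmed correct
step 10: x = 2*(338) + (-1)*(281) + (5) = 400 -> confirmed correct
No step deviates from the rules.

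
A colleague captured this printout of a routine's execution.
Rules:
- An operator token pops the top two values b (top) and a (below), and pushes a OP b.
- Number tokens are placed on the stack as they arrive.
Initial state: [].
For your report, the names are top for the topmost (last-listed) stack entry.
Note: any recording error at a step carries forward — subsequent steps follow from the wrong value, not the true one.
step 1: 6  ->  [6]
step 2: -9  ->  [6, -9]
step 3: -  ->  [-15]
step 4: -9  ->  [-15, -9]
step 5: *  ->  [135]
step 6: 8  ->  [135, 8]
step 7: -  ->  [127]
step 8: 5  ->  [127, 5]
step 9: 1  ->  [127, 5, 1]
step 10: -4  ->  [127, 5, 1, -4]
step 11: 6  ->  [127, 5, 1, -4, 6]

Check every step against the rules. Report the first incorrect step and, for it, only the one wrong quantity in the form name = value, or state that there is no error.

step 3, top = 15

step 1: push 6: top = 6 -> confirmed correct
step 2: push -9: top = -9 -> same as recorded
step 3: 6 - -9 = 15 -> the printout has a different value
So the first discrepancy is step 3, where the right value is top = 15.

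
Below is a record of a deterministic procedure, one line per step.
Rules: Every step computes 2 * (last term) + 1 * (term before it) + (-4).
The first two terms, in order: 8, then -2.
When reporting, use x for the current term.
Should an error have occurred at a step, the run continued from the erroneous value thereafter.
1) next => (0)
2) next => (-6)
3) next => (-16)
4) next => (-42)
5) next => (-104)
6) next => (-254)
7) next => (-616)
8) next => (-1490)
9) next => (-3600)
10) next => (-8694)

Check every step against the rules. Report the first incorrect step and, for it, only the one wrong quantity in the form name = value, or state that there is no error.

no error

Step 1: x = 2*(-2) + (1)*(8) + (-4) = 0 — same as recorded.
Step 2: x = 2*(0) + (1)*(-2) + (-4) = -6 — agrees with the record.
Step 3: x = 2*(-6) + (1)*(0) + (-4) = -16 — verified.
Step 4: x = 2*(-16) + (1)*(-6) + (-4) = -42 — agrees with the record.
Step 5: x = 2*(-42) + (1)*(-16) + (-4) = -104 — exactly as logged.
Step 6: x = 2*(-104) + (1)*(-42) + (-4) = -254 — in agreement.
Step 7: x = 2*(-254) + (1)*(-104) + (-4) = -616 — consistent with the record.
Step 8: x = 2*(-616) + (1)*(-254) + (-4) = -1490 — verified.
Step 9: x = 2*(-1490) + (1)*(-616) + (-4) = -3600 — same as recorded.
Step 10: x = 2*(-3600) + (1)*(-1490) + (-4) = -8694 — same as recorded.
All steps check out; nothing to correct.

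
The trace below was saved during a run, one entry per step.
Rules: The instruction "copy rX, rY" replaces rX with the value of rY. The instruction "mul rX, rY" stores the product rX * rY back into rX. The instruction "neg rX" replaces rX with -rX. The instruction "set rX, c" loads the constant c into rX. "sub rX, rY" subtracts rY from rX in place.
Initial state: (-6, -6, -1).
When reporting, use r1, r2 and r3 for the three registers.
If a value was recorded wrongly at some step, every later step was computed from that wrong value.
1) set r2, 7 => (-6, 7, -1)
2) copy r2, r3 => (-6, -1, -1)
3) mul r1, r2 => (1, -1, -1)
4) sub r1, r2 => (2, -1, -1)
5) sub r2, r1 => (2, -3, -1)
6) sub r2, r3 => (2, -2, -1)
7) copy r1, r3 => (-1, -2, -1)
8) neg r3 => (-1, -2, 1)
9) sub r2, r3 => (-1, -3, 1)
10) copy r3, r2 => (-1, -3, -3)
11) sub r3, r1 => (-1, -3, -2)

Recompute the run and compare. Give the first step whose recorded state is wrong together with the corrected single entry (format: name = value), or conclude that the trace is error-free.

step 3, r1 = 6

Recomputing the run from the initial state:
step 1: r1 = -6, r2 = 7, r3 = -1
step 2: r1 = -6, r2 = -1, r3 = -1
step 3: r1 = 6, r2 = -1, r3 = -1
step 4: r1 = 7, r2 = -1, r3 = -1
step 5: r1 = 7, r2 = -8, r3 = -1
step 6: r1 = 7, r2 = -7, r3 = -1
step 7: r1 = -1, r2 = -7, r3 = -1
step 8: r1 = -1, r2 = -7, r3 = 1
step 9: r1 = -1, r2 = -8, r3 = 1
step 10: r1 = -1, r2 = -8, r3 = -8
step 11: r1 = -1, r2 = -8, r3 = -7
The first disagreement with the trace is at step 3, where the value should be r1 = 6.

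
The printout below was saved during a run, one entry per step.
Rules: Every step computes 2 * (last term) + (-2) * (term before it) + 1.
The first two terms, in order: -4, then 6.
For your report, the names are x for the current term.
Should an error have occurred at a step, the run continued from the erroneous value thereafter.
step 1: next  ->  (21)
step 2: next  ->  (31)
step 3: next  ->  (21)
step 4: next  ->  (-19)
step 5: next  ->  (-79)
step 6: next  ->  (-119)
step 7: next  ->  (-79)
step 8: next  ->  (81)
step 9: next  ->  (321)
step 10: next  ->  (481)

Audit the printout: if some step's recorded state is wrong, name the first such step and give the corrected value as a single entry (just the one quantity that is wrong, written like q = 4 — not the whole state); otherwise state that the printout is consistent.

no error

Recomputing the run from the initial state:
step 1: x = 21
step 2: x = 31
step 3: x = 21
step 4: x = -19
step 5: x = -79
step 6: x = -119
step 7: x = -79
step 8: x = 81
step 9: x = 321
step 10: x = 481
This matches the printout at every step.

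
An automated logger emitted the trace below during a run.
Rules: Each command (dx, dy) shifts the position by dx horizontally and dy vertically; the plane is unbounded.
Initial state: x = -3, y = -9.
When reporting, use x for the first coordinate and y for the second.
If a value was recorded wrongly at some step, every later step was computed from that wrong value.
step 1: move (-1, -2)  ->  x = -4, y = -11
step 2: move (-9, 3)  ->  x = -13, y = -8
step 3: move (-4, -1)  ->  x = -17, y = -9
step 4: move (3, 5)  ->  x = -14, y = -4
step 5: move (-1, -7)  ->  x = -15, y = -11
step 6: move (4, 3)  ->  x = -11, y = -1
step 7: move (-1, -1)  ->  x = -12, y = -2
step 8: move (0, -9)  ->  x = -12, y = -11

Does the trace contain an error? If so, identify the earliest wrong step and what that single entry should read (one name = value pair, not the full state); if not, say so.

step 6, y = -8

1. x = -3 + (-1) = -4, y = -9 + (-2) = -11 (same as recorded)
2. x = -4 + (-9) = -13, y = -11 + (3) = -8 (exactly as logged)
3. x = -13 + (-4) = -17, y = -8 + (-1) = -9 (agrees with the trace)
4. x = -17 + (3) = -14, y = -9 + (5) = -4 (confirmed correct)
5. x = -14 + (-1) = -15, y = -4 + (-7) = -11 (in agreement)
6. x = -15 + (4) = -11, y = -11 + (3) = -8 (the trace has a different value)
First incorrect step: 6; the correct value is y = -8.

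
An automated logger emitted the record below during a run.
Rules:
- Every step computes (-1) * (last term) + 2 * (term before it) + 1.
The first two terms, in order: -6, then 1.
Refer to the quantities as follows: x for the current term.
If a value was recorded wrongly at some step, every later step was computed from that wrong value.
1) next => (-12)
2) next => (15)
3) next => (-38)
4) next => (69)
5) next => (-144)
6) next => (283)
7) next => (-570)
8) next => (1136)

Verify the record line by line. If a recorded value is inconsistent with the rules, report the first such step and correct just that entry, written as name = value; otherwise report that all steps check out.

step 8, x = 1137

Recomputing the run from the initial state:
step 1: x = -12
step 2: x = 15
step 3: x = -38
step 4: x = 69
step 5: x = -144
step 6: x = 283
step 7: x = -570
step 8: x = 1137
The first disagreement with the record is at step 8, where the value should be x = 1137.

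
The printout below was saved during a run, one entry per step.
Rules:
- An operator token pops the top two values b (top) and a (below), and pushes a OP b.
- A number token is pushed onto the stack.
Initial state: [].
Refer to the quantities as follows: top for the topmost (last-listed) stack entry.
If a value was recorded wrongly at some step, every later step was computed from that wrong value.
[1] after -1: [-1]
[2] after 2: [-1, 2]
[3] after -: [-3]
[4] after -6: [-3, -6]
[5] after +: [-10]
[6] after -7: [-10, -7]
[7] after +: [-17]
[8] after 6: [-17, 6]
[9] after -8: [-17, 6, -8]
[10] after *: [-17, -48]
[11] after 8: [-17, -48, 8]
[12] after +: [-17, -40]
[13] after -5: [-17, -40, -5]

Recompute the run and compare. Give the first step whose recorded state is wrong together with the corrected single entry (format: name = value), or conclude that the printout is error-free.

step 5, top = -9

Step 1: push -1: top = -1 — checks out.
Step 2: push 2: top = 2 — verified.
Step 3: -1 - 2 = -3 — no discrepancy.
Step 4: push -6: top = -6 — exactly as logged.
Step 5: -3 + -6 = -9 — the printout disagrees here.
First deviation found at step 5; the corrected entry is top = -9.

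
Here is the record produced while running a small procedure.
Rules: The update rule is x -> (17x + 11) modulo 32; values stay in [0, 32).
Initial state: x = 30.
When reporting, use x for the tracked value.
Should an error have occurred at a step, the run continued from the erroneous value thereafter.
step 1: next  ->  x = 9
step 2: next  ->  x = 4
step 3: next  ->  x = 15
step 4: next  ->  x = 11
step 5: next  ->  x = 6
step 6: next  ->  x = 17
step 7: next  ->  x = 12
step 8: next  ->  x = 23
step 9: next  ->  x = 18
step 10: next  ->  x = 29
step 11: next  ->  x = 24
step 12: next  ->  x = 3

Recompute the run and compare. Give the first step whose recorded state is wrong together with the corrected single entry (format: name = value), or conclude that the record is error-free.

step 4, x = 10

step 1: x = (17*30 + 11) mod 32 = 9 -> matches
step 2: x = (17*9 + 11) mod 32 = 4 -> consistent with the record
step 3: x = (17*4 + 11) mod 32 = 15 -> exactly as logged
step 4: x = (17*15 + 11) mod 32 = 10 -> the record disagrees here
Conclusion: step 4 carries the first error; the entry should be x = 10.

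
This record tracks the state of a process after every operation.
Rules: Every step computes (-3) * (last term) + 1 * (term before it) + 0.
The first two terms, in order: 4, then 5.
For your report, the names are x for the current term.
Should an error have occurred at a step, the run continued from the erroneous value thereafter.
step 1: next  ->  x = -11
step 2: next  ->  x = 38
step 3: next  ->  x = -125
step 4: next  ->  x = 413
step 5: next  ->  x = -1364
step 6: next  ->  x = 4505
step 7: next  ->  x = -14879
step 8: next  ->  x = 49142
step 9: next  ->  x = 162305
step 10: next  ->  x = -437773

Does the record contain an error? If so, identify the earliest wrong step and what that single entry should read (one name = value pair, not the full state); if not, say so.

step 9, x = -162305

step 1: x = -3*(5) + (1)*(4) + (0) = -11 -> consistent with the record
step 2: x = -3*(-11) + (1)*(5) + (0) = 38 -> agrees with the record
step 3: x = -3*(38) + (1)*(-11) + (0) = -125 -> confirmed correct
step 4: x = -3*(-125) + (1)*(38) + (0) = 413 -> verified
step 5: x = -3*(413) + (1)*(-125) + (0) = -1364 -> confirmed correct
step 6: x = -3*(-1364) + (1)*(413) + (0) = 4505 -> agrees with the record
step 7: x = -3*(4505) + (1)*(-1364) + (0) = -14879 -> checks out
step 8: x = -3*(-14879) + (1)*(4505) + (0) = 49142 -> verified
step 9: x = -3*(49142) + (1)*(-14879) + (0) = -162305 -> a discrepancy with the record
The earliest wrong entry is at step 9: it should read x = -162305.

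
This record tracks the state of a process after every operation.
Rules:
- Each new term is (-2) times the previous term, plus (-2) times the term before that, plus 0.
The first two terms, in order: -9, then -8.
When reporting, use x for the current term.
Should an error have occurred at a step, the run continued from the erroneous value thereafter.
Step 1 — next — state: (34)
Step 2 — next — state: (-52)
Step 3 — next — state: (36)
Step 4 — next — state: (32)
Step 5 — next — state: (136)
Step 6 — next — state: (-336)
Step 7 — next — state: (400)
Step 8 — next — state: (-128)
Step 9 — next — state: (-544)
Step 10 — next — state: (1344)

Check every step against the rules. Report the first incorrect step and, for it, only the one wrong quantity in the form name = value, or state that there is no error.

Step 1: x = -2*(-8) + (-2)*(-9) + (0) = 34 — in agreement.
Step 2: x = -2*(34) + (-2)*(-8) + (0) = -52 — exactly as logged.
Step 3: x = -2*(-52) + (-2)*(34) + (0) = 36 — confirmed correct.
Step 4: x = -2*(36) + (-2)*(-52) + (0) = 32 — matches.
Step 5: x = -2*(32) + (-2)*(36) + (0) = -136 — a discrepancy with the record.
The earliest wrong entry is at step 5: it should read x = -136.

step 5, x = -136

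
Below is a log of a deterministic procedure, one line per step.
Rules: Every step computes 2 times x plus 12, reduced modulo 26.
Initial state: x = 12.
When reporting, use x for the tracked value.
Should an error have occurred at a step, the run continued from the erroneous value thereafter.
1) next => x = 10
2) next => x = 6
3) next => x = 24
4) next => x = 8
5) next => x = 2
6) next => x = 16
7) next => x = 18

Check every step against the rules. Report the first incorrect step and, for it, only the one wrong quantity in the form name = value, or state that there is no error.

Step 1: x = (2*12 + 12) mod 26 = 10 — confirmed correct.
Step 2: x = (2*10 + 12) mod 26 = 6 — verified.
Step 3: x = (2*6 + 12) mod 26 = 24 — no discrepancy.
Step 4: x = (2*24 + 12) mod 26 = 8 — no discrepancy.
Step 5: x = (2*8 + 12) mod 26 = 2 — verified.
Step 6: x = (2*2 + 12) mod 26 = 16 — consistent with the log.
Step 7: x = (2*16 + 12) mod 26 = 18 — checks out.
The whole run recomputes cleanly — no discrepancies.

no error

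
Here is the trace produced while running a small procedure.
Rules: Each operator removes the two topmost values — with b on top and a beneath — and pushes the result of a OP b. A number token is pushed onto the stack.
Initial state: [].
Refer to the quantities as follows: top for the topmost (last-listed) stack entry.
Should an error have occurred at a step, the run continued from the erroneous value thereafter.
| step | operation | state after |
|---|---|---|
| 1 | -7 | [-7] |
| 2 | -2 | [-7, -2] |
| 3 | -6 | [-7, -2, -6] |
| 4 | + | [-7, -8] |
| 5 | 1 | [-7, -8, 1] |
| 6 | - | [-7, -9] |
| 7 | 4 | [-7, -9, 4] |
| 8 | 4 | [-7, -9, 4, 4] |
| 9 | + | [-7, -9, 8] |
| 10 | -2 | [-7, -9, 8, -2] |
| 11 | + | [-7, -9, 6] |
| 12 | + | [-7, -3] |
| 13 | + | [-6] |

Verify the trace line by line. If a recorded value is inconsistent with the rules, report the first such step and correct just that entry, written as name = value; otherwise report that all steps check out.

step 1: push -7: top = -7 -> consistent with the trace
step 2: push -2: top = -2 -> agrees with the trace
step 3: push -6: top = -6 -> same as recorded
step 4: -2 + -6 = -8 -> confirmed correct
step 5: push 1: top = 1 -> agrees with the trace
step 6: -8 - 1 = -9 -> exactly as logged
step 7: push 4: top = 4 -> confirmed correct
step 8: push 4: top = 4 -> no discrepancy
step 9: 4 + 4 = 8 -> consistent with the trace
step 10: push -2: top = -2 -> consistent with the trace
step 11: 8 + -2 = 6 -> agrees with the trace
step 12: -9 + 6 = -3 -> confirmed correct
step 13: -7 + -3 = -10 -> the trace disagrees here
The audit stops at step 13: the recorded entry is wrong and should be top = -10.

step 13, top = -10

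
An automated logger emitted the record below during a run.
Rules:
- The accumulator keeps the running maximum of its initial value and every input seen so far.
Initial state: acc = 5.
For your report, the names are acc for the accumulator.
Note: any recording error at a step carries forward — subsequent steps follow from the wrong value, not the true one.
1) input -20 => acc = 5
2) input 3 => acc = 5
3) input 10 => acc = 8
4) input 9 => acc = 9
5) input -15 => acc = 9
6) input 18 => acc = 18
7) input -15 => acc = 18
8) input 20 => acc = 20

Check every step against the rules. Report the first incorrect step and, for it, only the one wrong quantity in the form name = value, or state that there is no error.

step 3, acc = 10

step 1: acc = max(5, -20) = 5 -> verified
step 2: acc = max(5, 3) = 5 -> consistent with the record
step 3: acc = max(5, 10) = 10 -> the recorded entry deviates here
So the first discrepancy is step 3, where the right value is acc = 10.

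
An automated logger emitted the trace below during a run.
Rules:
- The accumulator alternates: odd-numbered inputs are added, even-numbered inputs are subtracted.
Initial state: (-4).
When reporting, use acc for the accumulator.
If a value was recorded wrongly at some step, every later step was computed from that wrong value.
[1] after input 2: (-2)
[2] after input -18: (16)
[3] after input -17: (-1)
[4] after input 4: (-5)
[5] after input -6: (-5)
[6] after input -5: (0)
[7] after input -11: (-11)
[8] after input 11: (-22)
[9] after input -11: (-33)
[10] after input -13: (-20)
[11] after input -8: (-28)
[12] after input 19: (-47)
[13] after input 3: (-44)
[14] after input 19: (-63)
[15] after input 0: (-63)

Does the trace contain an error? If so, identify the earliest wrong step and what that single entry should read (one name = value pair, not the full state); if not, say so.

Step 1: acc = -4 + 2 = -2 — matches.
Step 2: acc = -2 - -18 = 16 — confirmed correct.
Step 3: acc = 16 + -17 = -1 — same as recorded.
Step 4: acc = -1 - 4 = -5 — confirmed correct.
Step 5: acc = -5 + -6 = -11 — the recorded entry deviates here.
So the first discrepancy is step 5, where the right value is acc = -11.

step 5, acc = -11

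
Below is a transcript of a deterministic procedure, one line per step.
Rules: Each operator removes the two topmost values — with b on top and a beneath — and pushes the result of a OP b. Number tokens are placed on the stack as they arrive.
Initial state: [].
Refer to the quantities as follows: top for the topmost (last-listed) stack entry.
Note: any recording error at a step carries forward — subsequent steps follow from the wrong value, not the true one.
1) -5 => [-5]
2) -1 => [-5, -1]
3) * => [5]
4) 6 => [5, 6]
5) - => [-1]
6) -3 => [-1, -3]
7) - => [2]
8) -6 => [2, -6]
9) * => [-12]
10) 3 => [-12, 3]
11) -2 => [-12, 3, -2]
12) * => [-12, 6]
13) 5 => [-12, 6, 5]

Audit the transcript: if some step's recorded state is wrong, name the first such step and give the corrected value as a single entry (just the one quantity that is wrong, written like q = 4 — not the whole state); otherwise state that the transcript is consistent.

step 12, top = -6

Recomputing the run from the initial state:
step 1: [-5]
step 2: [-5, -1]
step 3: [5]
step 4: [5, 6]
step 5: [-1]
step 6: [-1, -3]
step 7: [2]
step 8: [2, -6]
step 9: [-12]
step 10: [-12, 3]
step 11: [-12, 3, -2]
step 12: [-12, -6]
step 13: [-12, -6, 5]
The first disagreement with the transcript is at step 12, where the value should be top = -6.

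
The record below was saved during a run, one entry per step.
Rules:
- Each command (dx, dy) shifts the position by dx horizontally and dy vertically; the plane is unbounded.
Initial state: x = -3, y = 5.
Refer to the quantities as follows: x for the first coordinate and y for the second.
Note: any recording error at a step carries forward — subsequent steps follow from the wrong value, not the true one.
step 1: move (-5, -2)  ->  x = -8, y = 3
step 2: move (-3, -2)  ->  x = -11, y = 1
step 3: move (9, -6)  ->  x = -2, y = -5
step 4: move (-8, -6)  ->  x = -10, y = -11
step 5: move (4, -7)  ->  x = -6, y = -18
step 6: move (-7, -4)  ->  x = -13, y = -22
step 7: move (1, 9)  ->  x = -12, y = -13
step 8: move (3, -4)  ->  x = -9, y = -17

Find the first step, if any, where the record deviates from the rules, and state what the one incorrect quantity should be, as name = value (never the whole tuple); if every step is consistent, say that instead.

no error

step 1: x = -3 + (-5) = -8, y = 5 + (-2) = 3 -> verified
step 2: x = -8 + (-3) = -11, y = 3 + (-2) = 1 -> confirmed correct
step 3: x = -11 + (9) = -2, y = 1 + (-6) = -5 -> same as recorded
step 4: x = -2 + (-8) = -10, y = -5 + (-6) = -11 -> checks out
step 5: x = -10 + (4) = -6, y = -11 + (-7) = -18 -> verified
step 6: x = -6 + (-7) = -13, y = -18 + (-4) = -22 -> matches
step 7: x = -13 + (1) = -12, y = -22 + (9) = -13 -> consistent with the record
step 8: x = -12 + (3) = -9, y = -13 + (-4) = -17 -> agrees with the record
Nothing is out of place; the run is error-free.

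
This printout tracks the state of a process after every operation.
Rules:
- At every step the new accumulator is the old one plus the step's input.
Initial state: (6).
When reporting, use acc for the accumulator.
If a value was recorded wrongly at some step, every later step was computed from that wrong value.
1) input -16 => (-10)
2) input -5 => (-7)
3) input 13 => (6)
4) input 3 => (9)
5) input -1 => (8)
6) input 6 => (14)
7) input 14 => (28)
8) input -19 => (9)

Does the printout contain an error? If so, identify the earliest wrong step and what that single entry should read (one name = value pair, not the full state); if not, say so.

step 2, acc = -15

step 1: acc = 6 + -16 = -10 -> same as recorded
step 2: acc = -10 + -5 = -15 -> the printout has a different value
Step 2 is the first one off; corrected, acc = -15.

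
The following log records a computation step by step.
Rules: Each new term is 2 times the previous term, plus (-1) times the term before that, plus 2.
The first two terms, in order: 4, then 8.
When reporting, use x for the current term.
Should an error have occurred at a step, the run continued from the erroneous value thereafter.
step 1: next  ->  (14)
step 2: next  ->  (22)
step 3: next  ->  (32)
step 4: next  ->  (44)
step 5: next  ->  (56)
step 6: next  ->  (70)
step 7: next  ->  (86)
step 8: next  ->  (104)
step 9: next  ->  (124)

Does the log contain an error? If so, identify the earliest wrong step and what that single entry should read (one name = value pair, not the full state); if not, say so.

step 5, x = 58

Recomputing the run from the initial state:
step 1: x = 14
step 2: x = 22
step 3: x = 32
step 4: x = 44
step 5: x = 58
step 6: x = 74
step 7: x = 92
step 8: x = 112
step 9: x = 134
The first disagreement with the log is at step 5, where the value should be x = 58.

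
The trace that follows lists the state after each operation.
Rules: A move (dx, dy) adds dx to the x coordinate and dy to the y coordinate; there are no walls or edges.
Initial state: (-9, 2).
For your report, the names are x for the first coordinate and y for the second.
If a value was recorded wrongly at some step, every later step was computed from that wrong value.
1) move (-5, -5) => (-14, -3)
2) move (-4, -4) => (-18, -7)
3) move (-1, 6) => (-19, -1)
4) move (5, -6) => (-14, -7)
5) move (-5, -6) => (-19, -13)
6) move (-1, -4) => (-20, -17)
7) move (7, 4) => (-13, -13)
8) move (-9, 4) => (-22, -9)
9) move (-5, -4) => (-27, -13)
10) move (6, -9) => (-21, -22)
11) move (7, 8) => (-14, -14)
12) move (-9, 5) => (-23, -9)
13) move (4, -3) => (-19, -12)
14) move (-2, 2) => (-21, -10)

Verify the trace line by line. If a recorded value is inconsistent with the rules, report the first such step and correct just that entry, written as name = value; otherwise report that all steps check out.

step 1: x = -9 + (-5) = -14, y = 2 + (-5) = -3 -> in agreement
step 2: x = -14 + (-4) = -18, y = -3 + (-4) = -7 -> matches
step 3: x = -18 + (-1) = -19, y = -7 + (6) = -1 -> consistent with the trace
step 4: x = -19 + (5) = -14, y = -1 + (-6) = -7 -> no discrepancy
step 5: x = -14 + (-5) = -19, y = -7 + (-6) = -13 -> same as recorded
step 6: x = -19 + (-1) = -20, y = -13 + (-4) = -17 -> consistent with the trace
step 7: x = -20 + (7) = -13, y = -17 + (4) = -13 -> checks out
step 8: x = -13 + (-9) = -22, y = -13 + (4) = -9 -> matches
step 9: x = -22 + (-5) = -27, y = -9 + (-4) = -13 -> confirmed correct
step 10: x = -27 + (6) = -21, y = -13 + (-9) = -22 -> same as recorded
step 11: x = -21 + (7) = -14, y = -22 + (8) = -14 -> confirmed correct
step 12: x = -14 + (-9) = -23, y = -14 + (5) = -9 -> verified
step 13: x = -23 + (4) = -19, y = -9 + (-3) = -12 -> matches
step 14: x = -19 + (-2) = -21, y = -12 + (2) = -10 -> agrees with the trace
No step deviates from the rules.

no error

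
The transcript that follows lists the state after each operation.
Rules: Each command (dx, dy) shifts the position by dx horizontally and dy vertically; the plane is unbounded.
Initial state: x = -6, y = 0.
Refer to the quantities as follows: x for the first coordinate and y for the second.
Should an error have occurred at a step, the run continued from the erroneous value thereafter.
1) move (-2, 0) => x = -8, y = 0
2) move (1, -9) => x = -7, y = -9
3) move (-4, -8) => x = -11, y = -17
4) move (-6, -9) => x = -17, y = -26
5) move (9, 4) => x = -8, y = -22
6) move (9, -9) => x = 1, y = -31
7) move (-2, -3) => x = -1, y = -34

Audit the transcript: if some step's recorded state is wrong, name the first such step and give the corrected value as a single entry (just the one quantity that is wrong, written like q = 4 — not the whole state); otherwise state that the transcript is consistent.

step 1: x = -6 + (-2) = -8, y = 0 + (0) = 0 -> no discrepancy
step 2: x = -8 + (1) = -7, y = 0 + (-9) = -9 -> verified
step 3: x = -7 + (-4) = -11, y = -9 + (-8) = -17 -> matches
step 4: x = -11 + (-6) = -17, y = -17 + (-9) = -26 -> matches
step 5: x = -17 + (9) = -8, y = -26 + (4) = -22 -> matches
step 6: x = -8 + (9) = 1, y = -22 + (-9) = -31 -> in agreement
step 7: x = 1 + (-2) = -1, y = -31 + (-3) = -34 -> verified
Every step is consistent.

no error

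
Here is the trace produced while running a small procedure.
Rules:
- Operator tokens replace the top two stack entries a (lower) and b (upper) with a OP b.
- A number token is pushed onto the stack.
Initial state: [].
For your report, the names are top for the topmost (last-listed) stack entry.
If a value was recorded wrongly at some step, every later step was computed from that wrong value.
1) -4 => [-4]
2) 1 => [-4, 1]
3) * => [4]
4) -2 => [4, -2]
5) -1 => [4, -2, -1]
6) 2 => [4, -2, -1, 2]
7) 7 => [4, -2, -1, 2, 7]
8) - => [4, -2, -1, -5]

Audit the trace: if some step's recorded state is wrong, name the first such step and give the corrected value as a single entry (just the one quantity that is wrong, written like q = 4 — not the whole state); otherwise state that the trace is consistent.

Recomputing the run from the initial state:
step 1: [-4]
step 2: [-4, 1]
step 3: [-4]
step 4: [-4, -2]
step 5: [-4, -2, -1]
step 6: [-4, -2, -1, 2]
step 7: [-4, -2, -1, 2, 7]
step 8: [-4, -2, -1, -5]
The first disagreement with the trace is at step 3, where the value should be top = -4.

step 3, top = -4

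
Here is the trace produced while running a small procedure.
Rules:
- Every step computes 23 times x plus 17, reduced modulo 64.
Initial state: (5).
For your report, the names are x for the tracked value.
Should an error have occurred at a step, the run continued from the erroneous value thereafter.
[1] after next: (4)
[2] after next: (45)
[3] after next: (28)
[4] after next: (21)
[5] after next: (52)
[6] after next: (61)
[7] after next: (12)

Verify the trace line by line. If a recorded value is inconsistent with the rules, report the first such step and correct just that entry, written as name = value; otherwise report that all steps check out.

no error

Recomputing the run from the initial state:
step 1: x = 4
step 2: x = 45
step 3: x = 28
step 4: x = 21
step 5: x = 52
step 6: x = 61
step 7: x = 12
This matches the trace at every step.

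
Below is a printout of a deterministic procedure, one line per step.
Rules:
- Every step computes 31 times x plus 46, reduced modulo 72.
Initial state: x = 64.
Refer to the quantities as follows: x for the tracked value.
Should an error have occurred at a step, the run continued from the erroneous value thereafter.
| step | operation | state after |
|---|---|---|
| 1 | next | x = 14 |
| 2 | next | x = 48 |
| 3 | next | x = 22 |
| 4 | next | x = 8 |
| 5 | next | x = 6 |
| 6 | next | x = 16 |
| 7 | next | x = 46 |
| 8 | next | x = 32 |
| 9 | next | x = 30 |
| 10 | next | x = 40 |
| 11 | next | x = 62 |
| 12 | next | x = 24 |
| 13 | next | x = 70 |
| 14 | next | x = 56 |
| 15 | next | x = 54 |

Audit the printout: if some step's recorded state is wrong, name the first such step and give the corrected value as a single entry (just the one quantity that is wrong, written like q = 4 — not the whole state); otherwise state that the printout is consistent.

Recomputing the run from the initial state:
step 1: x = 14
step 2: x = 48
step 3: x = 22
step 4: x = 8
step 5: x = 6
step 6: x = 16
step 7: x = 38
step 8: x = 0
step 9: x = 46
step 10: x = 32
step 11: x = 30
step 12: x = 40
step 13: x = 62
step 14: x = 24
step 15: x = 70
The first disagreement with the printout is at step 7, where the value should be x = 38.

step 7, x = 38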